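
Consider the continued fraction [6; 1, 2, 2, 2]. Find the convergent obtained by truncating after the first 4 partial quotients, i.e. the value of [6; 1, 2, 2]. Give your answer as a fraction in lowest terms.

Start with 2.
2 + 1/(2/1) = 2 + 1/2 = 5/2
1 + 1/(5/2) = 1 + 2/5 = 7/5
6 + 1/(7/5) = 6 + 5/7 = 47/7

47/7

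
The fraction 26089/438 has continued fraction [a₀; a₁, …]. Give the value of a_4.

2

⌊26089/438⌋ = 59, remainder 247
⌊438/247⌋ = 1, remainder 191
⌊247/191⌋ = 1, remainder 56
⌊191/56⌋ = 3, remainder 23
⌊56/23⌋ = 2, remainder 10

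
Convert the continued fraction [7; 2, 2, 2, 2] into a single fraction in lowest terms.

215/29

Compute successive convergents:
a_0 = 7: 7/1
a_1 = 2: 15/2
a_2 = 2: 37/5
a_3 = 2: 89/12
a_4 = 2: 215/29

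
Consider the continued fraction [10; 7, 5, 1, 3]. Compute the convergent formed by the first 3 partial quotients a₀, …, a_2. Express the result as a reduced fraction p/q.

a_0 = 10: 10/1
a_1 = 7: 71/7
a_2 = 5: 365/36

365/36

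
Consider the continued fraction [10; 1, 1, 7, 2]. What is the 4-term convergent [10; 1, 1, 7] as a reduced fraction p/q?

Start with 7.
1 + 1/(7/1) = 1 + 1/7 = 8/7
1 + 1/(8/7) = 1 + 7/8 = 15/8
10 + 1/(15/8) = 10 + 8/15 = 158/15

158/15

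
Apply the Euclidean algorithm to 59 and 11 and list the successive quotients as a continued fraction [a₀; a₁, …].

[5; 2, 1, 3]

⌊59/11⌋ = 5, remainder 4
⌊11/4⌋ = 2, remainder 3
⌊4/3⌋ = 1, remainder 1
⌊3/1⌋ = 3, remainder 0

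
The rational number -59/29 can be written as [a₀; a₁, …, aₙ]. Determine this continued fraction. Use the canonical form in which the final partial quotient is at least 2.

[-3; 1, 28]

⌊-59/29⌋ = -3, remainder 28
⌊29/28⌋ = 1, remainder 1
⌊28/1⌋ = 28, remainder 0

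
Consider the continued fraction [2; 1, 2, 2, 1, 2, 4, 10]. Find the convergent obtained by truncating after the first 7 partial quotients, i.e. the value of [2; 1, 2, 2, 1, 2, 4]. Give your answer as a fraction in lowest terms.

Compute successive convergents:
a_0 = 2: 2/1
a_1 = 1: 3/1
a_2 = 2: 8/3
a_3 = 2: 19/7
a_4 = 1: 27/10
a_5 = 2: 73/27
a_6 = 4: 319/118

319/118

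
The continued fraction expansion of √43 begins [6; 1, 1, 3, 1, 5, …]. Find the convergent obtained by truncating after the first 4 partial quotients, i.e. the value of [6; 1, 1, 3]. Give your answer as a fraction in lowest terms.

Work from the innermost term outward:
Start with 3.
1 + 1/(3/1) = 1 + 1/3 = 4/3
1 + 1/(4/3) = 1 + 3/4 = 7/4
6 + 1/(7/4) = 6 + 4/7 = 46/7

46/7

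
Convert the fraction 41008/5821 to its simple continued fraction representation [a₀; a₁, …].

[7; 22, 3, 3, 3, 2, 3]

41008 = 7·5821 + 261, so a_0 = 7
5821 = 22·261 + 79, so a_1 = 22
261 = 3·79 + 24, so a_2 = 3
79 = 3·24 + 7, so a_3 = 3
24 = 3·7 + 3, so a_4 = 3
7 = 2·3 + 1, so a_5 = 2
3 = 3·1 + 0, so a_6 = 3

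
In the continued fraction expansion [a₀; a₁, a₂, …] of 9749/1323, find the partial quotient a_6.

1

Apply division with remainder until the remainder is 0:
9749 ÷ 1323 → quotient 7, remainder 488
1323 ÷ 488 → quotient 2, remainder 347
488 ÷ 347 → quotient 1, remainder 141
347 ÷ 141 → quotient 2, remainder 65
141 ÷ 65 → quotient 2, remainder 11
65 ÷ 11 → quotient 5, remainder 10
11 ÷ 10 → quotient 1, remainder 1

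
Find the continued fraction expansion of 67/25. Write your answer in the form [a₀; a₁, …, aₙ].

[2; 1, 2, 8]

Run the Euclidean algorithm, recording each quotient:
67 ÷ 25 → quotient 2, remainder 17
25 ÷ 17 → quotient 1, remainder 8
17 ÷ 8 → quotient 2, remainder 1
8 ÷ 1 → quotient 8, remainder 0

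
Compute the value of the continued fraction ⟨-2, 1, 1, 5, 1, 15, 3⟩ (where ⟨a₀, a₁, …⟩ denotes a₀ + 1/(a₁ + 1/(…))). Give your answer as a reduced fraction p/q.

Starting at the tail and folding back:
Start with 3.
15 + 1/(3/1) = 15 + 1/3 = 46/3
1 + 1/(46/3) = 1 + 3/46 = 49/46
5 + 1/(49/46) = 5 + 46/49 = 291/49
1 + 1/(291/49) = 1 + 49/291 = 340/291
1 + 1/(340/291) = 1 + 291/340 = 631/340
-2 + 1/(631/340) = -2 + 340/631 = -922/631

-922/631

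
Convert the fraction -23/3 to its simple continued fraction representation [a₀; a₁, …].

[-8; 3]

⌊-23/3⌋ = -8, remainder 1
⌊3/1⌋ = 3, remainder 0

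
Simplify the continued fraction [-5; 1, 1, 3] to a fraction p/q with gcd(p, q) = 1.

-31/7

a_0 = -5: -5/1
a_1 = 1: -4/1
a_2 = 1: -9/2
a_3 = 3: -31/7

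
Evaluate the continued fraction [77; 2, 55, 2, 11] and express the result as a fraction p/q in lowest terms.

Starting at the tail and folding back:
Start with 11.
2 + 1/(11/1) = 2 + 1/11 = 23/11
55 + 1/(23/11) = 55 + 11/23 = 1276/23
2 + 1/(1276/23) = 2 + 23/1276 = 2575/1276
77 + 1/(2575/1276) = 77 + 1276/2575 = 199551/2575

199551/2575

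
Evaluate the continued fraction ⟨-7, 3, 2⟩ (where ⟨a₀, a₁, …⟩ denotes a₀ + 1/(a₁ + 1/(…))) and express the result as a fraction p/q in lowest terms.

Collapse the nested fraction from the inside out:
Start with 2.
3 + 1/(2/1) = 3 + 1/2 = 7/2
-7 + 1/(7/2) = -7 + 2/7 = -47/7

-47/7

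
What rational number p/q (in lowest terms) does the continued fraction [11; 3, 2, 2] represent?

192/17

Starting at the tail and folding back:
Start with 2.
2 + 1/(2/1) = 2 + 1/2 = 5/2
3 + 1/(5/2) = 3 + 2/5 = 17/5
11 + 1/(17/5) = 11 + 5/17 = 192/17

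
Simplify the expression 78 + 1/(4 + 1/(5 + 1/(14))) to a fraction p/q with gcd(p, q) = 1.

Start with 14.
5 + 1/(14/1) = 5 + 1/14 = 71/14
4 + 1/(71/14) = 4 + 14/71 = 298/71
78 + 1/(298/71) = 78 + 71/298 = 23315/298

23315/298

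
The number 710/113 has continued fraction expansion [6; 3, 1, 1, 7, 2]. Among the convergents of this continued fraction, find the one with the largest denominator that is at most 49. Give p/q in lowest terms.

44/7

a_0 = 6: 6/1  (≤ bound)
a_1 = 3: 19/3  (≤ bound)
a_2 = 1: 25/4  (≤ bound)
a_3 = 1: 44/7  (≤ bound)
a_4 = 7: 333/53  (> 49, stop)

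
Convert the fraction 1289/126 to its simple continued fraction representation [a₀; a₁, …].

[10; 4, 2, 1, 9]

Run the Euclidean algorithm, recording each quotient:
1289 = 10·126 + 29, so a_0 = 10
126 = 4·29 + 10, so a_1 = 4
29 = 2·10 + 9, so a_2 = 2
10 = 1·9 + 1, so a_3 = 1
9 = 9·1 + 0, so a_4 = 9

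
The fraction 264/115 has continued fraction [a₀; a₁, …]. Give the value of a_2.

Apply division with remainder until the remainder is 0:
⌊264/115⌋ = 2, remainder 34
⌊115/34⌋ = 3, remainder 13
⌊34/13⌋ = 2, remainder 8

2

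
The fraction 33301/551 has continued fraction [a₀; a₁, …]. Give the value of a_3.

2

33301 ÷ 551 → quotient 60, remainder 241
551 ÷ 241 → quotient 2, remainder 69
241 ÷ 69 → quotient 3, remainder 34
69 ÷ 34 → quotient 2, remainder 1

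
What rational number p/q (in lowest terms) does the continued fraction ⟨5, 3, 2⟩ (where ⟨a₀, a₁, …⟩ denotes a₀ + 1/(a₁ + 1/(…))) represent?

Start with 2.
3 + 1/(2/1) = 3 + 1/2 = 7/2
5 + 1/(7/2) = 5 + 2/7 = 37/7

37/7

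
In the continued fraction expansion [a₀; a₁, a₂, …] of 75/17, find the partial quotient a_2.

Apply division with remainder until the remainder is 0:
75 = 4·17 + 7, so a_0 = 4
17 = 2·7 + 3, so a_1 = 2
7 = 2·3 + 1, so a_2 = 2

2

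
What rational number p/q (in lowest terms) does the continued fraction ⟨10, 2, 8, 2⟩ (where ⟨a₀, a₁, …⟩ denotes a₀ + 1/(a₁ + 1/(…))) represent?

a_0 = 10: 10/1
a_1 = 2: 21/2
a_2 = 8: 178/17
a_3 = 2: 377/36

377/36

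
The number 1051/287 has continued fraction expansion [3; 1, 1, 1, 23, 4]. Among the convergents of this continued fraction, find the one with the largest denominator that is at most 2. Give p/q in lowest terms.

a_0 = 3: 3/1  (≤ bound)
a_1 = 1: 4/1  (≤ bound)
a_2 = 1: 7/2  (≤ bound)
a_3 = 1: 11/3  (> 2, stop)

7/2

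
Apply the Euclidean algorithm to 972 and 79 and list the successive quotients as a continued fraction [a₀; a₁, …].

[12; 3, 3, 2, 3]

972 ÷ 79 → quotient 12, remainder 24
79 ÷ 24 → quotient 3, remainder 7
24 ÷ 7 → quotient 3, remainder 3
7 ÷ 3 → quotient 2, remainder 1
3 ÷ 1 → quotient 3, remainder 0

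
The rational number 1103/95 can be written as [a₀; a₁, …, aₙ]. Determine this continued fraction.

Run the Euclidean algorithm, recording each quotient:
1103 = 11·95 + 58, so a_0 = 11
95 = 1·58 + 37, so a_1 = 1
58 = 1·37 + 21, so a_2 = 1
37 = 1·21 + 16, so a_3 = 1
21 = 1·16 + 5, so a_4 = 1
16 = 3·5 + 1, so a_5 = 3
5 = 5·1 + 0, so a_6 = 5

[11; 1, 1, 1, 1, 3, 5]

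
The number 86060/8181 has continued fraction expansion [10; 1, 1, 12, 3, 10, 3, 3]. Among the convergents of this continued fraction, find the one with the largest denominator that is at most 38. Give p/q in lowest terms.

263/25

List convergents until the denominator exceeds the bound:
a_0 = 10: 10/1  (≤ bound)
a_1 = 1: 11/1  (≤ bound)
a_2 = 1: 21/2  (≤ bound)
a_3 = 12: 263/25  (≤ bound)
a_4 = 3: 810/77  (> 38, stop)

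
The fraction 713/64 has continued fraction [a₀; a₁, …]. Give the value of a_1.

7

Run the Euclidean algorithm, recording each quotient:
713 = 11·64 + 9, so a_0 = 11
64 = 7·9 + 1, so a_1 = 7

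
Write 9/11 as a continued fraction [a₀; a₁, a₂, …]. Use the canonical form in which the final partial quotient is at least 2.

[0; 1, 4, 2]

9 = 0·11 + 9, so a_0 = 0
11 = 1·9 + 2, so a_1 = 1
9 = 4·2 + 1, so a_2 = 4
2 = 2·1 + 0, so a_3 = 2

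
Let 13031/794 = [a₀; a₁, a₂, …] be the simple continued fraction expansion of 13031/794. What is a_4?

1

13031 ÷ 794 → quotient 16, remainder 327
794 ÷ 327 → quotient 2, remainder 140
327 ÷ 140 → quotient 2, remainder 47
140 ÷ 47 → quotient 2, remainder 46
47 ÷ 46 → quotient 1, remainder 1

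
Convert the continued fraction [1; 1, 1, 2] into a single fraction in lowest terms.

8/5

Start with 2.
1 + 1/(2/1) = 1 + 1/2 = 3/2
1 + 1/(3/2) = 1 + 2/3 = 5/3
1 + 1/(5/3) = 1 + 3/5 = 8/5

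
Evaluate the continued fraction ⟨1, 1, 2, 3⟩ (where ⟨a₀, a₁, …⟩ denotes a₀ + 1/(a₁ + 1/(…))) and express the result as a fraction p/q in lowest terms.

Compute successive convergents:
a_0 = 1: 1/1
a_1 = 1: 2/1
a_2 = 2: 5/3
a_3 = 3: 17/10

17/10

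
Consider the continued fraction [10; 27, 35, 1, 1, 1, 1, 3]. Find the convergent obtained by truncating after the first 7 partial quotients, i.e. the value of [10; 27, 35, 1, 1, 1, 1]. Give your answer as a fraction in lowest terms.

Build up convergents one term at a time:
a_0 = 10: 10/1
a_1 = 27: 271/27
a_2 = 35: 9495/946
a_3 = 1: 9766/973
a_4 = 1: 19261/1919
a_5 = 1: 29027/2892
a_6 = 1: 48288/4811

48288/4811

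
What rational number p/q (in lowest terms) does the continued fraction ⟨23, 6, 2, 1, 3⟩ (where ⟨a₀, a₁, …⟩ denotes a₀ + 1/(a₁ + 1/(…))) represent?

1621/70

Starting at the tail and folding back:
Start with 3.
1 + 1/(3/1) = 1 + 1/3 = 4/3
2 + 1/(4/3) = 2 + 3/4 = 11/4
6 + 1/(11/4) = 6 + 4/11 = 70/11
23 + 1/(70/11) = 23 + 11/70 = 1621/70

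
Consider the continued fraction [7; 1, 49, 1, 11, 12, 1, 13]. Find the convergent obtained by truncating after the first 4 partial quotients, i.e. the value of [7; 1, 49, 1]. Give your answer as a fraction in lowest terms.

Work from the innermost term outward:
Start with 1.
49 + 1/(1/1) = 49 + 1/1 = 50/1
1 + 1/(50/1) = 1 + 1/50 = 51/50
7 + 1/(51/50) = 7 + 50/51 = 407/51

407/51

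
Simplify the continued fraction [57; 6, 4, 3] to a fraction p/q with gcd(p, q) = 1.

4630/81

Compute successive convergents:
a_0 = 57: 57/1
a_1 = 6: 343/6
a_2 = 4: 1429/25
a_3 = 3: 4630/81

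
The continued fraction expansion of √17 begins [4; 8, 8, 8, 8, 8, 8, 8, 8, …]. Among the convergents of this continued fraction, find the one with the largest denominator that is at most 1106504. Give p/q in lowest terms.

a_0 = 4: 4/1  (≤ bound)
a_1 = 8: 33/8  (≤ bound)
a_2 = 8: 268/65  (≤ bound)
a_3 = 8: 2177/528  (≤ bound)
a_4 = 8: 17684/4289  (≤ bound)
a_5 = 8: 143649/34840  (≤ bound)
a_6 = 8: 1166876/283009  (≤ bound)
a_7 = 8: 9478657/2298912  (> 1106504, stop)

1166876/283009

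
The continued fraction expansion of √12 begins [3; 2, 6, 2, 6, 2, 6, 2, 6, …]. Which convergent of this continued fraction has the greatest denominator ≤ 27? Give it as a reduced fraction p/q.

a_0 = 3: 3/1  (≤ bound)
a_1 = 2: 7/2  (≤ bound)
a_2 = 6: 45/13  (≤ bound)
a_3 = 2: 97/28  (> 27, stop)

45/13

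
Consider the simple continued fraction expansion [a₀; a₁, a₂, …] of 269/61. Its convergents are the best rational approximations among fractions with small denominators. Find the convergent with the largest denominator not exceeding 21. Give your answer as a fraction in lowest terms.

75/17

a_0 = 4: 4/1  (≤ bound)
a_1 = 2: 9/2  (≤ bound)
a_2 = 2: 22/5  (≤ bound)
a_3 = 3: 75/17  (≤ bound)
a_4 = 1: 97/22  (> 21, stop)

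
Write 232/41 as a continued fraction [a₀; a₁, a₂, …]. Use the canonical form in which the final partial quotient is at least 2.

[5; 1, 1, 1, 13]

232 ÷ 41 → quotient 5, remainder 27
41 ÷ 27 → quotient 1, remainder 14
27 ÷ 14 → quotient 1, remainder 13
14 ÷ 13 → quotient 1, remainder 1
13 ÷ 1 → quotient 13, remainder 0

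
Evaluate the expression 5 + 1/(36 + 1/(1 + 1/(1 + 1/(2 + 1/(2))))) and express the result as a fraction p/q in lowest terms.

2207/439

Work from the innermost term outward:
Start with 2.
2 + 1/(2/1) = 2 + 1/2 = 5/2
1 + 1/(5/2) = 1 + 2/5 = 7/5
1 + 1/(7/5) = 1 + 5/7 = 12/7
36 + 1/(12/7) = 36 + 7/12 = 439/12
5 + 1/(439/12) = 5 + 12/439 = 2207/439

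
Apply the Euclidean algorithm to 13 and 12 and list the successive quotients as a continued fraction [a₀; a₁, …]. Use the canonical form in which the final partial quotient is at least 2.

[1; 12]

Apply division with remainder until the remainder is 0:
⌊13/12⌋ = 1, remainder 1
⌊12/1⌋ = 12, remainder 0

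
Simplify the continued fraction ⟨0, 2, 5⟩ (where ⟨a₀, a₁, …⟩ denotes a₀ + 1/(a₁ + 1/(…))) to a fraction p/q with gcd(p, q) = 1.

5/11

Start with 5.
2 + 1/(5/1) = 2 + 1/5 = 11/5
0 + 1/(11/5) = 0 + 5/11 = 5/11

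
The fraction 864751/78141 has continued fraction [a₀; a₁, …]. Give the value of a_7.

Apply division with remainder until the remainder is 0:
⌊864751/78141⌋ = 11, remainder 5200
⌊78141/5200⌋ = 15, remainder 141
⌊5200/141⌋ = 36, remainder 124
⌊141/124⌋ = 1, remainder 17
⌊124/17⌋ = 7, remainder 5
⌊17/5⌋ = 3, remainder 2
⌊5/2⌋ = 2, remainder 1
⌊2/1⌋ = 2, remainder 0

2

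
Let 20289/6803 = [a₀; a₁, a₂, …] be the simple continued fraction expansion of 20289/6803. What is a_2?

55

⌊20289/6803⌋ = 2, remainder 6683
⌊6803/6683⌋ = 1, remainder 120
⌊6683/120⌋ = 55, remainder 83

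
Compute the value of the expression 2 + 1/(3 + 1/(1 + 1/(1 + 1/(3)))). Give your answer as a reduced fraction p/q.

a_0 = 2: 2/1
a_1 = 3: 7/3
a_2 = 1: 9/4
a_3 = 1: 16/7
a_4 = 3: 57/25

57/25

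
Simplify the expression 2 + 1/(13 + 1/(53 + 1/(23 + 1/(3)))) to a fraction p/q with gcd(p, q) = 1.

Start with 3.
23 + 1/(3/1) = 23 + 1/3 = 70/3
53 + 1/(70/3) = 53 + 3/70 = 3713/70
13 + 1/(3713/70) = 13 + 70/3713 = 48339/3713
2 + 1/(48339/3713) = 2 + 3713/48339 = 100391/48339

100391/48339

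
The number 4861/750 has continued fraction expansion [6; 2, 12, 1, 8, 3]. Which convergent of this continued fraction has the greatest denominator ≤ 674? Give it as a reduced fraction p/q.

a_0 = 6: 6/1  (≤ bound)
a_1 = 2: 13/2  (≤ bound)
a_2 = 12: 162/25  (≤ bound)
a_3 = 1: 175/27  (≤ bound)
a_4 = 8: 1562/241  (≤ bound)
a_5 = 3: 4861/750  (> 674, stop)

1562/241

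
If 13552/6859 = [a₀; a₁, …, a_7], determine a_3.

3

Run the Euclidean algorithm, recording each quotient:
13552 ÷ 6859 → quotient 1, remainder 6693
6859 ÷ 6693 → quotient 1, remainder 166
6693 ÷ 166 → quotient 40, remainder 53
166 ÷ 53 → quotient 3, remainder 7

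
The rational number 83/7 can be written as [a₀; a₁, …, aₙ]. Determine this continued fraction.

[11; 1, 6]

Apply division with remainder until the remainder is 0:
83 ÷ 7 → quotient 11, remainder 6
7 ÷ 6 → quotient 1, remainder 1
6 ÷ 1 → quotient 6, remainder 0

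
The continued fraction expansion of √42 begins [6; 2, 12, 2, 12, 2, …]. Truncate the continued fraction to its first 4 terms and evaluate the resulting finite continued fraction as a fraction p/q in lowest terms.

337/52

Compute successive convergents:
a_0 = 6: 6/1
a_1 = 2: 13/2
a_2 = 12: 162/25
a_3 = 2: 337/52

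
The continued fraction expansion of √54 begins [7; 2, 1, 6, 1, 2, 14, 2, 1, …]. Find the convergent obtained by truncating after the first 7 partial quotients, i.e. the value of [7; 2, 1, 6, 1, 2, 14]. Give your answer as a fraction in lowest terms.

Work from the innermost term outward:
Start with 14.
2 + 1/(14/1) = 2 + 1/14 = 29/14
1 + 1/(29/14) = 1 + 14/29 = 43/29
6 + 1/(43/29) = 6 + 29/43 = 287/43
1 + 1/(287/43) = 1 + 43/287 = 330/287
2 + 1/(330/287) = 2 + 287/330 = 947/330
7 + 1/(947/330) = 7 + 330/947 = 6959/947

6959/947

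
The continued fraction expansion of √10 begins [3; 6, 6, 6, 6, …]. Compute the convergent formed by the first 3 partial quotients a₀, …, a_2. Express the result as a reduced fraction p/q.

117/37

Start with 6.
6 + 1/(6/1) = 6 + 1/6 = 37/6
3 + 1/(37/6) = 3 + 6/37 = 117/37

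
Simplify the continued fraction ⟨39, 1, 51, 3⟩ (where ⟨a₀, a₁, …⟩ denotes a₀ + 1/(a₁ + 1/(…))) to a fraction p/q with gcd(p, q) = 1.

6277/157

Use the convergent recurrence hₖ = aₖ·hₖ₋₁ + hₖ₋₂ (and likewise for the denominators kₖ):
a_0 = 39: 39/1
a_1 = 1: 40/1
a_2 = 51: 2079/52
a_3 = 3: 6277/157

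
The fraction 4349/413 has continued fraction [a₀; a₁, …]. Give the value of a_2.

Repeatedly divide and take the remainder:
⌊4349/413⌋ = 10, remainder 219
⌊413/219⌋ = 1, remainder 194
⌊219/194⌋ = 1, remainder 25

1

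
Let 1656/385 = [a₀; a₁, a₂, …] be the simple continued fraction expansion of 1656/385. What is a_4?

2

Apply division with remainder until the remainder is 0:
1656 = 4·385 + 116, so a_0 = 4
385 = 3·116 + 37, so a_1 = 3
116 = 3·37 + 5, so a_2 = 3
37 = 7·5 + 2, so a_3 = 7
5 = 2·2 + 1, so a_4 = 2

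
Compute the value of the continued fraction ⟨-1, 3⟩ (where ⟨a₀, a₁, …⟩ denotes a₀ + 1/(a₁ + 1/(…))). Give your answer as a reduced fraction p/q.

Starting at the tail and folding back:
Start with 3.
-1 + 1/(3/1) = -1 + 1/3 = -2/3

-2/3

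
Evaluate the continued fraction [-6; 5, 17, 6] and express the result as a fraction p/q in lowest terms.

-3023/521

Start with 6.
17 + 1/(6/1) = 17 + 1/6 = 103/6
5 + 1/(103/6) = 5 + 6/103 = 521/103
-6 + 1/(521/103) = -6 + 103/521 = -3023/521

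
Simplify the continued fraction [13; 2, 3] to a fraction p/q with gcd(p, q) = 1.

Compute successive convergents:
a_0 = 13: 13/1
a_1 = 2: 27/2
a_2 = 3: 94/7

94/7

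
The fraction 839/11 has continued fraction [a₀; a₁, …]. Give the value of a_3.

Run the Euclidean algorithm, recording each quotient:
839 ÷ 11 → quotient 76, remainder 3
11 ÷ 3 → quotient 3, remainder 2
3 ÷ 2 → quotient 1, remainder 1
2 ÷ 1 → quotient 2, remainder 0

2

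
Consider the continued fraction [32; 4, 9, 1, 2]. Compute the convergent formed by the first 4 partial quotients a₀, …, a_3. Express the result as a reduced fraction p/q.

Compute successive convergents:
a_0 = 32: 32/1
a_1 = 4: 129/4
a_2 = 9: 1193/37
a_3 = 1: 1322/41

1322/41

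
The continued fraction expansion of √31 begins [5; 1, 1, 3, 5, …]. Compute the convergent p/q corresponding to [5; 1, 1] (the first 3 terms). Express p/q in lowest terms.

11/2

Start with 1.
1 + 1/(1/1) = 1 + 1/1 = 2/1
5 + 1/(2/1) = 5 + 1/2 = 11/2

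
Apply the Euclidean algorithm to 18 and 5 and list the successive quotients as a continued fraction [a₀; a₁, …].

18 ÷ 5 → quotient 3, remainder 3
5 ÷ 3 → quotient 1, remainder 2
3 ÷ 2 → quotient 1, remainder 1
2 ÷ 1 → quotient 2, remainder 0

[3; 1, 1, 2]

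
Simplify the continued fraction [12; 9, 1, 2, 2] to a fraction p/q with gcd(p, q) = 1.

Start with 2.
2 + 1/(2/1) = 2 + 1/2 = 5/2
1 + 1/(5/2) = 1 + 2/5 = 7/5
9 + 1/(7/5) = 9 + 5/7 = 68/7
12 + 1/(68/7) = 12 + 7/68 = 823/68

823/68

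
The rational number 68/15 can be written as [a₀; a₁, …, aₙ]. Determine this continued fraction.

⌊68/15⌋ = 4, remainder 8
⌊15/8⌋ = 1, remainder 7
⌊8/7⌋ = 1, remainder 1
⌊7/1⌋ = 7, remainder 0

[4; 1, 1, 7]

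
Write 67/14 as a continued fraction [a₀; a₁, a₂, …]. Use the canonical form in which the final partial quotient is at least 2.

[4; 1, 3, 1, 2]

67 ÷ 14 → quotient 4, remainder 11
14 ÷ 11 → quotient 1, remainder 3
11 ÷ 3 → quotient 3, remainder 2
3 ÷ 2 → quotient 1, remainder 1
2 ÷ 1 → quotient 2, remainder 0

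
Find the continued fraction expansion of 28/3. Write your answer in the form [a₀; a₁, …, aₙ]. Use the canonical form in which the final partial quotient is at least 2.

[9; 3]

Repeatedly divide and take the remainder:
28 ÷ 3 → quotient 9, remainder 1
3 ÷ 1 → quotient 3, remainder 0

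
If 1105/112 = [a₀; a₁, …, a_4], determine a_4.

Repeatedly divide and take the remainder:
⌊1105/112⌋ = 9, remainder 97
⌊112/97⌋ = 1, remainder 15
⌊97/15⌋ = 6, remainder 7
⌊15/7⌋ = 2, remainder 1
⌊7/1⌋ = 7, remainder 0

7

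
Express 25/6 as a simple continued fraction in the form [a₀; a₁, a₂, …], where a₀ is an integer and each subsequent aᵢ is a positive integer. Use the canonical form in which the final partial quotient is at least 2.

⌊25/6⌋ = 4, remainder 1
⌊6/1⌋ = 6, remainder 0

[4; 6]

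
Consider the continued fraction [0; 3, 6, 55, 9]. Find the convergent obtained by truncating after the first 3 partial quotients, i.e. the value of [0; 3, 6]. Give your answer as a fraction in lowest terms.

a_0 = 0: 0/1
a_1 = 3: 1/3
a_2 = 6: 6/19

6/19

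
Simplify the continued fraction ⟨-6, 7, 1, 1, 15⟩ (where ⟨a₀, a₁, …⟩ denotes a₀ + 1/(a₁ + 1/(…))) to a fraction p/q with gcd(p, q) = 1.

a_0 = -6: -6/1
a_1 = 7: -41/7
a_2 = 1: -47/8
a_3 = 1: -88/15
a_4 = 15: -1367/233

-1367/233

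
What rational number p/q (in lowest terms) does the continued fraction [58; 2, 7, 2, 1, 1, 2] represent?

11986/205

Start with 2.
1 + 1/(2/1) = 1 + 1/2 = 3/2
1 + 1/(3/2) = 1 + 2/3 = 5/3
2 + 1/(5/3) = 2 + 3/5 = 13/5
7 + 1/(13/5) = 7 + 5/13 = 96/13
2 + 1/(96/13) = 2 + 13/96 = 205/96
58 + 1/(205/96) = 58 + 96/205 = 11986/205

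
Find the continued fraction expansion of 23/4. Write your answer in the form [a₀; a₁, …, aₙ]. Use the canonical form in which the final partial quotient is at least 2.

23 ÷ 4 → quotient 5, remainder 3
4 ÷ 3 → quotient 1, remainder 1
3 ÷ 1 → quotient 3, remainder 0

[5; 1, 3]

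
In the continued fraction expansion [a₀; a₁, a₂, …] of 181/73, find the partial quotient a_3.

1

181 ÷ 73 → quotient 2, remainder 35
73 ÷ 35 → quotient 2, remainder 3
35 ÷ 3 → quotient 11, remainder 2
3 ÷ 2 → quotient 1, remainder 1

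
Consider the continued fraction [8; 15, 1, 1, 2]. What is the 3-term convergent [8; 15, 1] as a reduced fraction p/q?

129/16

Start with 1.
15 + 1/(1/1) = 15 + 1/1 = 16/1
8 + 1/(16/1) = 8 + 1/16 = 129/16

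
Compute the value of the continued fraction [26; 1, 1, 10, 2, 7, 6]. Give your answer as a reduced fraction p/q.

Start with 6.
7 + 1/(6/1) = 7 + 1/6 = 43/6
2 + 1/(43/6) = 2 + 6/43 = 92/43
10 + 1/(92/43) = 10 + 43/92 = 963/92
1 + 1/(963/92) = 1 + 92/963 = 1055/963
1 + 1/(1055/963) = 1 + 963/1055 = 2018/1055
26 + 1/(2018/1055) = 26 + 1055/2018 = 53523/2018

53523/2018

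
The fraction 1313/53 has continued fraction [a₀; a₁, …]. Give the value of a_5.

⌊1313/53⌋ = 24, remainder 41
⌊53/41⌋ = 1, remainder 12
⌊41/12⌋ = 3, remainder 5
⌊12/5⌋ = 2, remainder 2
⌊5/2⌋ = 2, remainder 1
⌊2/1⌋ = 2, remainder 0

2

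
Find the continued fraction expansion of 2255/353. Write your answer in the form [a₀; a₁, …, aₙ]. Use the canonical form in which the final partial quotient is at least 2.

[6; 2, 1, 1, 2, 1, 3, 5]

Apply division with remainder until the remainder is 0:
2255 ÷ 353 → quotient 6, remainder 137
353 ÷ 137 → quotient 2, remainder 79
137 ÷ 79 → quotient 1, remainder 58
79 ÷ 58 → quotient 1, remainder 21
58 ÷ 21 → quotient 2, remainder 16
21 ÷ 16 → quotient 1, remainder 5
16 ÷ 5 → quotient 3, remainder 1
5 ÷ 1 → quotient 5, remainder 0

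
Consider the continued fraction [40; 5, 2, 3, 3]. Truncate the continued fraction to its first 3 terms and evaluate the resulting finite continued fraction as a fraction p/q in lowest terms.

442/11

Use the convergent recurrence hₖ = aₖ·hₖ₋₁ + hₖ₋₂ (and likewise for the denominators kₖ):
a_0 = 40: 40/1
a_1 = 5: 201/5
a_2 = 2: 442/11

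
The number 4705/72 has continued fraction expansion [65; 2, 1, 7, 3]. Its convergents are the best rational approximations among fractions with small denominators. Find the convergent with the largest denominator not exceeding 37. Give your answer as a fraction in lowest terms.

1503/23

a_0 = 65: 65/1  (≤ bound)
a_1 = 2: 131/2  (≤ bound)
a_2 = 1: 196/3  (≤ bound)
a_3 = 7: 1503/23  (≤ bound)
a_4 = 3: 4705/72  (> 37, stop)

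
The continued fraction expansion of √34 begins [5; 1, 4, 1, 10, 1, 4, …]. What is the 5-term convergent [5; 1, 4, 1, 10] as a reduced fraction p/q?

Build up convergents one term at a time:
a_0 = 5: 5/1
a_1 = 1: 6/1
a_2 = 4: 29/5
a_3 = 1: 35/6
a_4 = 10: 379/65

379/65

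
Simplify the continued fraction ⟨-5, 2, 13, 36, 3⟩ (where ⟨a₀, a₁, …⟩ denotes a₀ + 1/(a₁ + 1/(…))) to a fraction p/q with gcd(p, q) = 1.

-13325/2949

Start with 3.
36 + 1/(3/1) = 36 + 1/3 = 109/3
13 + 1/(109/3) = 13 + 3/109 = 1420/109
2 + 1/(1420/109) = 2 + 109/1420 = 2949/1420
-5 + 1/(2949/1420) = -5 + 1420/2949 = -13325/2949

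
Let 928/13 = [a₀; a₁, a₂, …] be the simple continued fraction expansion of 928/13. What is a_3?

1

Apply division with remainder until the remainder is 0:
928 = 71·13 + 5, so a_0 = 71
13 = 2·5 + 3, so a_1 = 2
5 = 1·3 + 2, so a_2 = 1
3 = 1·2 + 1, so a_3 = 1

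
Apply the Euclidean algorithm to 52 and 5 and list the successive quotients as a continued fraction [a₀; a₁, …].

[10; 2, 2]

52 ÷ 5 → quotient 10, remainder 2
5 ÷ 2 → quotient 2, remainder 1
2 ÷ 1 → quotient 2, remainder 0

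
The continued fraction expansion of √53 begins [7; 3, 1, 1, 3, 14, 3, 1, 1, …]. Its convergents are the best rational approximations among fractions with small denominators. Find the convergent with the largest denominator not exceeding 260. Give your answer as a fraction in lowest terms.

182/25

a_0 = 7: 7/1  (≤ bound)
a_1 = 3: 22/3  (≤ bound)
a_2 = 1: 29/4  (≤ bound)
a_3 = 1: 51/7  (≤ bound)
a_4 = 3: 182/25  (≤ bound)
a_5 = 14: 2599/357  (> 260, stop)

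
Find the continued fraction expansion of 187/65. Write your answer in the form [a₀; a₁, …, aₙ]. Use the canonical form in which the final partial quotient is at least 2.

⌊187/65⌋ = 2, remainder 57
⌊65/57⌋ = 1, remainder 8
⌊57/8⌋ = 7, remainder 1
⌊8/1⌋ = 8, remainder 0

[2; 1, 7, 8]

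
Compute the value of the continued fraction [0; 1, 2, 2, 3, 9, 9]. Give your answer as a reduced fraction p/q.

1439/2031

a_0 = 0: 0/1
a_1 = 1: 1/1
a_2 = 2: 2/3
a_3 = 2: 5/7
a_4 = 3: 17/24
a_5 = 9: 158/223
a_6 = 9: 1439/2031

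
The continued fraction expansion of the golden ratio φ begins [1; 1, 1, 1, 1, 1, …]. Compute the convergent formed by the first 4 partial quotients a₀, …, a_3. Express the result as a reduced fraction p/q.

Start with 1.
1 + 1/(1/1) = 1 + 1/1 = 2/1
1 + 1/(2/1) = 1 + 1/2 = 3/2
1 + 1/(3/2) = 1 + 2/3 = 5/3

5/3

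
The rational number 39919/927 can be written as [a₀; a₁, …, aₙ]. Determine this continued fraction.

39919 = 43·927 + 58, so a_0 = 43
927 = 15·58 + 57, so a_1 = 15
58 = 1·57 + 1, so a_2 = 1
57 = 57·1 + 0, so a_3 = 57

[43; 15, 1, 57]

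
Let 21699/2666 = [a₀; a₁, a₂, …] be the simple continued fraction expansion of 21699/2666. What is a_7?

Apply division with remainder until the remainder is 0:
21699 ÷ 2666 → quotient 8, remainder 371
2666 ÷ 371 → quotient 7, remainder 69
371 ÷ 69 → quotient 5, remainder 26
69 ÷ 26 → quotient 2, remainder 17
26 ÷ 17 → quotient 1, remainder 9
17 ÷ 9 → quotient 1, remainder 8
9 ÷ 8 → quotient 1, remainder 1
8 ÷ 1 → quotient 8, remainder 0

8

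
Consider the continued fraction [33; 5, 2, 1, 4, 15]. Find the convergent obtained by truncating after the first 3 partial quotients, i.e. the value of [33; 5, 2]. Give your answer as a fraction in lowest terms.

365/11

a_0 = 33: 33/1
a_1 = 5: 166/5
a_2 = 2: 365/11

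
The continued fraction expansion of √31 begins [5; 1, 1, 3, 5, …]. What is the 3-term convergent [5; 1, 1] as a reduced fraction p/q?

a_0 = 5: 5/1
a_1 = 1: 6/1
a_2 = 1: 11/2

11/2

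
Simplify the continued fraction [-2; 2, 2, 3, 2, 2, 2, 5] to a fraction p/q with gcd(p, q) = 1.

Collapse the nested fraction from the inside out:
Start with 5.
2 + 1/(5/1) = 2 + 1/5 = 11/5
2 + 1/(11/5) = 2 + 5/11 = 27/11
2 + 1/(27/11) = 2 + 11/27 = 65/27
3 + 1/(65/27) = 3 + 27/65 = 222/65
2 + 1/(222/65) = 2 + 65/222 = 509/222
2 + 1/(509/222) = 2 + 222/509 = 1240/509
-2 + 1/(1240/509) = -2 + 509/1240 = -1971/1240

-1971/1240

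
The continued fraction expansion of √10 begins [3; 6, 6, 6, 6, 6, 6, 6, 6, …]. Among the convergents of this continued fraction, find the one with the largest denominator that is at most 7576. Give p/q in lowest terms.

a_0 = 3: 3/1  (≤ bound)
a_1 = 6: 19/6  (≤ bound)
a_2 = 6: 117/37  (≤ bound)
a_3 = 6: 721/228  (≤ bound)
a_4 = 6: 4443/1405  (≤ bound)
a_5 = 6: 27379/8658  (> 7576, stop)

4443/1405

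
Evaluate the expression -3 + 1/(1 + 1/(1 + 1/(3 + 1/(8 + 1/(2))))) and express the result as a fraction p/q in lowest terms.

Start with 2.
8 + 1/(2/1) = 8 + 1/2 = 17/2
3 + 1/(17/2) = 3 + 2/17 = 53/17
1 + 1/(53/17) = 1 + 17/53 = 70/53
1 + 1/(70/53) = 1 + 53/70 = 123/70
-3 + 1/(123/70) = -3 + 70/123 = -299/123

-299/123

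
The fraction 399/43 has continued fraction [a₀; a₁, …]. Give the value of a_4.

2

Run the Euclidean algorithm, recording each quotient:
⌊399/43⌋ = 9, remainder 12
⌊43/12⌋ = 3, remainder 7
⌊12/7⌋ = 1, remainder 5
⌊7/5⌋ = 1, remainder 2
⌊5/2⌋ = 2, remainder 1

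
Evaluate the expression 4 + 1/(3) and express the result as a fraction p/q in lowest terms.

Use the convergent recurrence hₖ = aₖ·hₖ₋₁ + hₖ₋₂ (and likewise for the denominators kₖ):
a_0 = 4: 4/1
a_1 = 3: 13/3

13/3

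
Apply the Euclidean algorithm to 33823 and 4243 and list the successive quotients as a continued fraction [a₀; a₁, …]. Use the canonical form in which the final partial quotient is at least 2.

⌊33823/4243⌋ = 7, remainder 4122
⌊4243/4122⌋ = 1, remainder 121
⌊4122/121⌋ = 34, remainder 8
⌊121/8⌋ = 15, remainder 1
⌊8/1⌋ = 8, remainder 0

[7; 1, 34, 15, 8]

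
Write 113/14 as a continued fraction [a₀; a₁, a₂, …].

113 = 8·14 + 1, so a_0 = 8
14 = 14·1 + 0, so a_1 = 14

[8; 14]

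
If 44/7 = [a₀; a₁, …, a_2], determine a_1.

3

44 = 6·7 + 2, so a_0 = 6
7 = 3·2 + 1, so a_1 = 3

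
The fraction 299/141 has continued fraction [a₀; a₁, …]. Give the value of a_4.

2

⌊299/141⌋ = 2, remainder 17
⌊141/17⌋ = 8, remainder 5
⌊17/5⌋ = 3, remainder 2
⌊5/2⌋ = 2, remainder 1
⌊2/1⌋ = 2, remainder 0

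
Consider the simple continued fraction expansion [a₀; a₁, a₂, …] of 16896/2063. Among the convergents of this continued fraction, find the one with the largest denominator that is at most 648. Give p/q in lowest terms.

List convergents until the denominator exceeds the bound:
a_0 = 8: 8/1  (≤ bound)
a_1 = 5: 41/5  (≤ bound)
a_2 = 3: 131/16  (≤ bound)
a_3 = 1: 172/21  (≤ bound)
a_4 = 4: 819/100  (≤ bound)
a_5 = 6: 5086/621  (≤ bound)
a_6 = 1: 5905/721  (> 648, stop)

5086/621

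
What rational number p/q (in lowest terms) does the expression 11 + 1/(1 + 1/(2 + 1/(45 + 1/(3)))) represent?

Collapse the nested fraction from the inside out:
Start with 3.
45 + 1/(3/1) = 45 + 1/3 = 136/3
2 + 1/(136/3) = 2 + 3/136 = 275/136
1 + 1/(275/136) = 1 + 136/275 = 411/275
11 + 1/(411/275) = 11 + 275/411 = 4796/411

4796/411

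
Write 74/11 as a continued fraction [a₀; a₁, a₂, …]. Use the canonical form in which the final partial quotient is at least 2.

Apply division with remainder until the remainder is 0:
74 ÷ 11 → quotient 6, remainder 8
11 ÷ 8 → quotient 1, remainder 3
8 ÷ 3 → quotient 2, remainder 2
3 ÷ 2 → quotient 1, remainder 1
2 ÷ 1 → quotient 2, remainder 0

[6; 1, 2, 1, 2]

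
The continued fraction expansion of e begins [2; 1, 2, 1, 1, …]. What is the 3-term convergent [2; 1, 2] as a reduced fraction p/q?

8/3

Compute successive convergents:
a_0 = 2: 2/1
a_1 = 1: 3/1
a_2 = 2: 8/3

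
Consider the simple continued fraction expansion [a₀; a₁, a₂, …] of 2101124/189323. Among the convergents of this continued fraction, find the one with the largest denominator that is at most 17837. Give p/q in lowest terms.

a_0 = 11: 11/1  (≤ bound)
a_1 = 10: 111/10  (≤ bound)
a_2 = 5: 566/51  (≤ bound)
a_3 = 7: 4073/367  (≤ bound)
a_4 = 7: 29077/2620  (≤ bound)
a_5 = 7: 207612/18707  (> 17837, stop)

29077/2620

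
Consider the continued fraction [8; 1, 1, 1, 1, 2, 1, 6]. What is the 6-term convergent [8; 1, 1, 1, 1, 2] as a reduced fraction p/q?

112/13

Use the convergent recurrence hₖ = aₖ·hₖ₋₁ + hₖ₋₂ (and likewise for the denominators kₖ):
a_0 = 8: 8/1
a_1 = 1: 9/1
a_2 = 1: 17/2
a_3 = 1: 26/3
a_4 = 1: 43/5
a_5 = 2: 112/13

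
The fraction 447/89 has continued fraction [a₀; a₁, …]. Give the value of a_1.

447 = 5·89 + 2, so a_0 = 5
89 = 44·2 + 1, so a_1 = 44

44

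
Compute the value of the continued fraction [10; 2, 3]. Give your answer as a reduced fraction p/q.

73/7

Start with 3.
2 + 1/(3/1) = 2 + 1/3 = 7/3
10 + 1/(7/3) = 10 + 3/7 = 73/7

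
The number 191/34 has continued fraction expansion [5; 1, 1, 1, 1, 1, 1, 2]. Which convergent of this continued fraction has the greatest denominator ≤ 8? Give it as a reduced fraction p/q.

45/8

List convergents until the denominator exceeds the bound:
a_0 = 5: 5/1  (≤ bound)
a_1 = 1: 6/1  (≤ bound)
a_2 = 1: 11/2  (≤ bound)
a_3 = 1: 17/3  (≤ bound)
a_4 = 1: 28/5  (≤ bound)
a_5 = 1: 45/8  (≤ bound)
a_6 = 1: 73/13  (> 8, stop)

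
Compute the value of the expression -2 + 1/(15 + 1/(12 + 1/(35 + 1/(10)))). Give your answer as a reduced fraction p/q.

-123140/63681

Work from the innermost term outward:
Start with 10.
35 + 1/(10/1) = 35 + 1/10 = 351/10
12 + 1/(351/10) = 12 + 10/351 = 4222/351
15 + 1/(4222/351) = 15 + 351/4222 = 63681/4222
-2 + 1/(63681/4222) = -2 + 4222/63681 = -123140/63681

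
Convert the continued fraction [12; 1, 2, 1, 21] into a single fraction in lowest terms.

Start with 21.
1 + 1/(21/1) = 1 + 1/21 = 22/21
2 + 1/(22/21) = 2 + 21/22 = 65/22
1 + 1/(65/22) = 1 + 22/65 = 87/65
12 + 1/(87/65) = 12 + 65/87 = 1109/87

1109/87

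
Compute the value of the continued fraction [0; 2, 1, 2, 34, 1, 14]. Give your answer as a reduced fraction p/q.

Starting at the tail and folding back:
Start with 14.
1 + 1/(14/1) = 1 + 1/14 = 15/14
34 + 1/(15/14) = 34 + 14/15 = 524/15
2 + 1/(524/15) = 2 + 15/524 = 1063/524
1 + 1/(1063/524) = 1 + 524/1063 = 1587/1063
2 + 1/(1587/1063) = 2 + 1063/1587 = 4237/1587
0 + 1/(4237/1587) = 0 + 1587/4237 = 1587/4237

1587/4237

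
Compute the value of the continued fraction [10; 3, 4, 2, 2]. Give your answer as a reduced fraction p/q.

732/71

Start with 2.
2 + 1/(2/1) = 2 + 1/2 = 5/2
4 + 1/(5/2) = 4 + 2/5 = 22/5
3 + 1/(22/5) = 3 + 5/22 = 71/22
10 + 1/(71/22) = 10 + 22/71 = 732/71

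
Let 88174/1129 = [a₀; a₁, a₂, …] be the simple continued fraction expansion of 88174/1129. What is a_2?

Run the Euclidean algorithm, recording each quotient:
88174 ÷ 1129 → quotient 78, remainder 112
1129 ÷ 112 → quotient 10, remainder 9
112 ÷ 9 → quotient 12, remainder 4

12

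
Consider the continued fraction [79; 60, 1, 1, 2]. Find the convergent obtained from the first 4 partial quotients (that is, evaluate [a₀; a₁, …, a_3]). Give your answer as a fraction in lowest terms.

Starting at the tail and folding back:
Start with 1.
1 + 1/(1/1) = 1 + 1/1 = 2/1
60 + 1/(2/1) = 60 + 1/2 = 121/2
79 + 1/(121/2) = 79 + 2/121 = 9561/121

9561/121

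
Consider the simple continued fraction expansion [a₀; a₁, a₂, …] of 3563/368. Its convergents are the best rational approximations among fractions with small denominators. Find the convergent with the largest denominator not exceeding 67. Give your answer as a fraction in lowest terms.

213/22

a_0 = 9: 9/1  (≤ bound)
a_1 = 1: 10/1  (≤ bound)
a_2 = 2: 29/3  (≤ bound)
a_3 = 6: 184/19  (≤ bound)
a_4 = 1: 213/22  (≤ bound)
a_5 = 7: 1675/173  (> 67, stop)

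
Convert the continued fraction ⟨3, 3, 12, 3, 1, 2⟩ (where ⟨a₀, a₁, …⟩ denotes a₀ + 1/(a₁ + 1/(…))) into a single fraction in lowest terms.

1383/416

Start with 2.
1 + 1/(2/1) = 1 + 1/2 = 3/2
3 + 1/(3/2) = 3 + 2/3 = 11/3
12 + 1/(11/3) = 12 + 3/11 = 135/11
3 + 1/(135/11) = 3 + 11/135 = 416/135
3 + 1/(416/135) = 3 + 135/416 = 1383/416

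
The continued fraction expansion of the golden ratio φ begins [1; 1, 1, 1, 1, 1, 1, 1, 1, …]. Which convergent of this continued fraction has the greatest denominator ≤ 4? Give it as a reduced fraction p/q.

5/3

List convergents until the denominator exceeds the bound:
a_0 = 1: 1/1  (≤ bound)
a_1 = 1: 2/1  (≤ bound)
a_2 = 1: 3/2  (≤ bound)
a_3 = 1: 5/3  (≤ bound)
a_4 = 1: 8/5  (> 4, stop)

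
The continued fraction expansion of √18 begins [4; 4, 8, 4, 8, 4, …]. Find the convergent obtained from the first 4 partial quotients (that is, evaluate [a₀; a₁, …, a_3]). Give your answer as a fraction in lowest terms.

577/136

Collapse the nested fraction from the inside out:
Start with 4.
8 + 1/(4/1) = 8 + 1/4 = 33/4
4 + 1/(33/4) = 4 + 4/33 = 136/33
4 + 1/(136/33) = 4 + 33/136 = 577/136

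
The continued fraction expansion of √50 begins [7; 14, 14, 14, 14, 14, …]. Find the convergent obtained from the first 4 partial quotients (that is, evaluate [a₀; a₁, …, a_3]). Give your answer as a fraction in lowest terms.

Work from the innermost term outward:
Start with 14.
14 + 1/(14/1) = 14 + 1/14 = 197/14
14 + 1/(197/14) = 14 + 14/197 = 2772/197
7 + 1/(2772/197) = 7 + 197/2772 = 19601/2772

19601/2772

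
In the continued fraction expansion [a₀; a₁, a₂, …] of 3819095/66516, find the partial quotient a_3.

2

Apply division with remainder until the remainder is 0:
3819095 ÷ 66516 → quotient 57, remainder 27683
66516 ÷ 27683 → quotient 2, remainder 11150
27683 ÷ 11150 → quotient 2, remainder 5383
11150 ÷ 5383 → quotient 2, remainder 384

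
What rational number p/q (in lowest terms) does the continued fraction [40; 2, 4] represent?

364/9

Start with 4.
2 + 1/(4/1) = 2 + 1/4 = 9/4
40 + 1/(9/4) = 40 + 4/9 = 364/9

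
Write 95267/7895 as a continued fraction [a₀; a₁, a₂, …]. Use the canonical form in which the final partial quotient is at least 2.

[12; 14, 1, 51, 1, 2, 3]

95267 = 12·7895 + 527, so a_0 = 12
7895 = 14·527 + 517, so a_1 = 14
527 = 1·517 + 10, so a_2 = 1
517 = 51·10 + 7, so a_3 = 51
10 = 1·7 + 3, so a_4 = 1
7 = 2·3 + 1, so a_5 = 2
3 = 3·1 + 0, so a_6 = 3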